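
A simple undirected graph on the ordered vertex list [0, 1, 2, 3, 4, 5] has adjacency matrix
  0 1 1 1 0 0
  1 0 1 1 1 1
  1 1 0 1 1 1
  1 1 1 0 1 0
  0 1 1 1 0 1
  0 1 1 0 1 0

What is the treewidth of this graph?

A width-3 tree decomposition is:
Bags: B1 = {0, 1, 2, 3}  B2 = {1, 2, 3, 4}  B3 = {1, 2, 4, 5}
Tree: B1–B2, B2–B3
Every bag has size at most 4, so the width is 4 − 1 = 3 and tw(G) ≤ 3. On the other hand G contains the 4-clique {0, 1, 2, 3}. A clique must lie in a single bag of any decomposition, so no decomposition can have width below 3. Hence tw(G) = 3 exactly.

3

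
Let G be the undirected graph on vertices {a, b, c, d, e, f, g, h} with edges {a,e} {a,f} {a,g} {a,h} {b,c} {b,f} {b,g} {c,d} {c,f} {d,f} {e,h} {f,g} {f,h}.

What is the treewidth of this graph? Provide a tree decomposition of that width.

Treewidth 2.
One optimal decomposition is:
Bags: B1 = {a, f, h}  B2 = {a, f, g}  B3 = {a, e, h}  B4 = {b, f, g}  B5 = {b, c, f}  B6 = {c, d, f}
Tree: B1–B2, B1–B3, B2–B4, B4–B5, B5–B6

Each bag holds 3 vertices, so the decomposition has width 2, which upper-bounds the treewidth. Conversely, {a, e, h} is a clique of size 3, and the vertices of any clique must share a bag in every tree decomposition; so some bag has ≥ 3 vertices and tw(G) ≥ 2. The upper and lower bounds meet at 2, so that is the treewidth.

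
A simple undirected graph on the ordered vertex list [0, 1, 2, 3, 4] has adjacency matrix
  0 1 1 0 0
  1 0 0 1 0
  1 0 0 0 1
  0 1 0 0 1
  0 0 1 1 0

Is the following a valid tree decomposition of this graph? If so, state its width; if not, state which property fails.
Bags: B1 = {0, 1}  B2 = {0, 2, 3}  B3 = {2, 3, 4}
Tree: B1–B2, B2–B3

A tree decomposition must satisfy three properties: every vertex lies in some bag; for every edge, both endpoints lie together in some bag; and for every vertex, the bags containing it form a connected subtree. Here edge (3,1) lies in no bag, so the decomposition is invalid.

No — edge (3,1) lies in no bag.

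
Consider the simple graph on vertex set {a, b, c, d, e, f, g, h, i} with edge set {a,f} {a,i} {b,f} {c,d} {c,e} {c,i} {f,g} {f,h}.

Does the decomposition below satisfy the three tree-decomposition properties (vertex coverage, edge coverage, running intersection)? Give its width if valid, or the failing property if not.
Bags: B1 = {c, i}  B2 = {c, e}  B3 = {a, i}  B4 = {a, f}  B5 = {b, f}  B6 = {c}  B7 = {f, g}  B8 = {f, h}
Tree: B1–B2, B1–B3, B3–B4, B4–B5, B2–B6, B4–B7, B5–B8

A tree decomposition must satisfy three properties: every vertex lies in some bag; for every edge, both endpoints lie together in some bag; and for every vertex, the bags containing it form a connected subtree. Here vertex d appears in no bag, so the decomposition is invalid.

No — vertex d appears in no bag.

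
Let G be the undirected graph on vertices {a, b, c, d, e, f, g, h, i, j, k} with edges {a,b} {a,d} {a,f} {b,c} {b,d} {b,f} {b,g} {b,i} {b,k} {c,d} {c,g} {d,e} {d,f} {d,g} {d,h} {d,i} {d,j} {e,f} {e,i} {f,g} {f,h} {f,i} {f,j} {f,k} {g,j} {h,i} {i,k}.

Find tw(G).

A width-3 tree decomposition is:
Bags: B1 = {b, d, f, i}  B2 = {a, b, d, f}  B3 = {b, f, i, k}  B4 = {d, e, f, i}  B5 = {d, f, h, i}  B6 = {b, d, f, g}  B7 = {d, f, g, j}  B8 = {b, c, d, g}
Tree: B1–B2, B1–B3, B1–B4, B1–B5, B1–B6, B6–B7, B6–B8
Every bag has size at most 4, so the width is 4 − 1 = 3 and tw(G) ≤ 3. On the other hand G contains the 4-clique {b, c, d, g}. A clique must lie in a single bag of any decomposition, so no decomposition can have width below 3. Hence tw(G) = 3 exactly.

3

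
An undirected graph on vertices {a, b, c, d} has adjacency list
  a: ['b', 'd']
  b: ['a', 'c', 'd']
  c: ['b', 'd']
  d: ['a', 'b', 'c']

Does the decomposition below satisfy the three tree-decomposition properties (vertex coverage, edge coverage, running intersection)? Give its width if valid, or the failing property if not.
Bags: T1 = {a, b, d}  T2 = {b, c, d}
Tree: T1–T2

Yes; width 2.

Checking the three conditions: (i) the bags cover all of {a, b, c, d}; (ii) for each edge, some bag contains both endpoints; (iii) the bags containing any fixed vertex form a subtree. All hold, so the decomposition is valid with width 3 − 1 = 2.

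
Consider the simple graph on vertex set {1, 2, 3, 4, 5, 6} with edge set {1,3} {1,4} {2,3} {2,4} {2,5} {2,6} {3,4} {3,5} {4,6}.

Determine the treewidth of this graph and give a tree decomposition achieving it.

Each bag holds 3 vertices, so the decomposition has width 2, which upper-bounds the treewidth. On the other hand G contains the 3-clique {1, 3, 4}. A clique must lie in a single bag of any decomposition, so no decomposition can have width below 2. Combining the bounds, tw(G) = 2.

Treewidth 2.
One optimal decomposition is:
Bags: B1 = {2, 3, 4}  B2 = {2, 3, 5}  B3 = {2, 4, 6}  B4 = {1, 3, 4}
Tree: B1–B2, B1–B3, B1–B4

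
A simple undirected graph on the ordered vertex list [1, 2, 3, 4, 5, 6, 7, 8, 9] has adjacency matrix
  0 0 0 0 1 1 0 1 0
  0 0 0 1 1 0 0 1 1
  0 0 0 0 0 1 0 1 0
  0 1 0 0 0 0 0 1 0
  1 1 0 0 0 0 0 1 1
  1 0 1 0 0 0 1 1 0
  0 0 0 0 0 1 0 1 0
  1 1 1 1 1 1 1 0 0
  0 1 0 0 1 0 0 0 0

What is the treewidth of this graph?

2

A width-2 tree decomposition is:
Bags: B1 = {1, 6, 8}  B2 = {1, 5, 8}  B3 = {2, 5, 8}  B4 = {6, 7, 8}  B5 = {2, 5, 9}  B6 = {2, 4, 8}  B7 = {3, 6, 8}
Tree: B1–B2, B2–B3, B1–B4, B3–B5, B3–B6, B1–B7
Every bag has size at most 3, so the width is 3 − 1 = 2 and tw(G) ≤ 2. For the lower bound, the 3 vertices {2, 4, 8} are pairwise adjacent, and any tree decomposition puts a clique entirely inside one bag — forcing width ≥ 2. Therefore the treewidth is 2.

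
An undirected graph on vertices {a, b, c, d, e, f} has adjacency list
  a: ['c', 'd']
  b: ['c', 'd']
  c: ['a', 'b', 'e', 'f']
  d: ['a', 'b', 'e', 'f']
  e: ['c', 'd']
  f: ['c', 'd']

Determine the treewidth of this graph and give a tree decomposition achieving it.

Treewidth 2.
One optimal decomposition is:
Bags: B1 = {a, c, d}  B2 = {c, d, f}  B3 = {b, c, d}  B4 = {c, d, e}
Tree: B1–B2, B2–B3, B3–B4

The largest bag has 3 vertices, giving width 2; this decomposition certifies tw(G) ≤ 2. For the lower bound, G contains the cycle a–d–f–c–a, so G is not a forest; only forests have treewidth ≤ 1, hence tw(G) ≥ 2. Combining the bounds, tw(G) = 2.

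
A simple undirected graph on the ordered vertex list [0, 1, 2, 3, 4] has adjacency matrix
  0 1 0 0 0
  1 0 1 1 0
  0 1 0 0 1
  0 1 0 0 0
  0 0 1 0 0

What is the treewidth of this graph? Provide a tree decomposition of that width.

Treewidth 1.
One such decomposition:
Bags: B1 = {2, 4}  B2 = {1, 2}  B3 = {1, 3}  B4 = {0, 1}
Tree: B1–B2, B2–B3, B2–B4

Each bag holds 2 vertices, so the decomposition has width 1, which upper-bounds the treewidth. Since G has at least one edge (e.g. 2–4), it is not an edgeless graph, so tw(G) ≥ 1. The upper and lower bounds meet at 1, so that is the treewidth.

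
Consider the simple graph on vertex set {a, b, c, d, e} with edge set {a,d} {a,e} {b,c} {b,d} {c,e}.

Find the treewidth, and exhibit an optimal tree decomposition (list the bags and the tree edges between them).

The largest bag has 3 vertices, giving width 2; this decomposition certifies tw(G) ≤ 2. The edges b–d–a–e–c–b form a cycle, so G is not a tree and its treewidth is at least 2. Hence tw(G) = 2 exactly.

Treewidth 2.
Bags: B1 = {a, b, d}  B2 = {a, b, e}  B3 = {b, c, e}
Tree: B1–B2, B2–B3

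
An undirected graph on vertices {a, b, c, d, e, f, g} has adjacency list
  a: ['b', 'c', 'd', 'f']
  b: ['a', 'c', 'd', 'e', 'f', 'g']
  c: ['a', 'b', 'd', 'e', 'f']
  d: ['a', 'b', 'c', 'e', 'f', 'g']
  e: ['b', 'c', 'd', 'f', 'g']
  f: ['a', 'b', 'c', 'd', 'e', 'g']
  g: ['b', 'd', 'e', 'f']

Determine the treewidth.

4

A width-4 tree decomposition is:
Bags: B1 = {b, c, d, e, f}  B2 = {a, b, c, d, f}  B3 = {b, d, e, f, g}
Tree: B1–B2, B1–B3
The largest bag has 5 vertices, giving width 4; this decomposition certifies tw(G) ≤ 4. On the other hand G contains the 5-clique {b, d, e, f, g}. A clique must lie in a single bag of any decomposition, so no decomposition can have width below 4. Therefore the treewidth is 4.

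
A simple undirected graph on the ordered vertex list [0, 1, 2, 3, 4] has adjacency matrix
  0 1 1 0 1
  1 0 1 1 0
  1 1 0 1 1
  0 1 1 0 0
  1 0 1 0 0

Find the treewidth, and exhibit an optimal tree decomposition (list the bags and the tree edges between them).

Treewidth 2.
One optimal decomposition is:
Bags: B1 = {0, 1, 2}  B2 = {1, 2, 3}  B3 = {0, 2, 4}
Tree: B1–B2, B1–B3

Each bag holds 3 vertices, so the decomposition has width 2, which upper-bounds the treewidth. On the other hand G contains the 3-clique {0, 1, 2}. A clique must lie in a single bag of any decomposition, so no decomposition can have width below 2. Combining the bounds, tw(G) = 2.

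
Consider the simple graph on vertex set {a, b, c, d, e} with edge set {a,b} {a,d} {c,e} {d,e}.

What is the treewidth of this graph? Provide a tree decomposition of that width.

Treewidth 1.
One such decomposition:
Bags: B1 = {a, b}  B2 = {a, d}  B3 = {d, e}  B4 = {c, e}
Tree: B1–B2, B2–B3, B3–B4

The largest bag has 2 vertices, giving width 1; this decomposition certifies tw(G) ≤ 1. Since G has at least one edge (e.g. b–a), it is not an edgeless graph, so tw(G) ≥ 1. The upper and lower bounds meet at 1, so that is the treewidth.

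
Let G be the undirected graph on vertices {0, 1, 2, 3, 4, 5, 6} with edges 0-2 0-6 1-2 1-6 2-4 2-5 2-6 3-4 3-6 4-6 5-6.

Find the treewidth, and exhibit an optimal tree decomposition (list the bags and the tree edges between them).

Each bag holds 3 vertices, so the decomposition has width 2, which upper-bounds the treewidth. On the other hand G contains the 3-clique {0, 2, 6}. A clique must lie in a single bag of any decomposition, so no decomposition can have width below 2. Therefore the treewidth is 2.

Treewidth 2.
One optimal decomposition is:
Bags: B1 = {0, 2, 6}  B2 = {1, 2, 6}  B3 = {2, 4, 6}  B4 = {3, 4, 6}  B5 = {2, 5, 6}
Tree: B1–B2, B1–B3, B3–B4, B3–B5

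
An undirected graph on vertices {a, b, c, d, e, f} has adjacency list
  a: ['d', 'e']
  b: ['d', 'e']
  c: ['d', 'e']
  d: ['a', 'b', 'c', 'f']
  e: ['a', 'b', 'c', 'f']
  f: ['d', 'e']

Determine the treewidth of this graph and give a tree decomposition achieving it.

Treewidth 2.
One such decomposition:
Bags: B1 = {d, e, f}  B2 = {a, d, e}  B3 = {b, d, e}  B4 = {c, d, e}
Tree: B1–B2, B2–B3, B3–B4

Each bag holds 3 vertices, so the decomposition has width 2, which upper-bounds the treewidth. Since d–f–e–a–d is a cycle in G, G is not acyclic. Forests are exactly the graphs of treewidth ≤ 1, so tw(G) ≥ 2. Therefore the treewidth is 2.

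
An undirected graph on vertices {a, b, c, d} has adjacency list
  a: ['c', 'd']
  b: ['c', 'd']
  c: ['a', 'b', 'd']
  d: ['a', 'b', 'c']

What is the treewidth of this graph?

A width-2 tree decomposition is:
Bags: B1 = {a, c, d}  B2 = {b, c, d}
Tree: B1–B2
The largest bag has 3 vertices, giving width 2; this decomposition certifies tw(G) ≤ 2. On the other hand G contains the 3-clique {a, c, d}. A clique must lie in a single bag of any decomposition, so no decomposition can have width below 2. The upper and lower bounds meet at 2, so that is the treewidth.

2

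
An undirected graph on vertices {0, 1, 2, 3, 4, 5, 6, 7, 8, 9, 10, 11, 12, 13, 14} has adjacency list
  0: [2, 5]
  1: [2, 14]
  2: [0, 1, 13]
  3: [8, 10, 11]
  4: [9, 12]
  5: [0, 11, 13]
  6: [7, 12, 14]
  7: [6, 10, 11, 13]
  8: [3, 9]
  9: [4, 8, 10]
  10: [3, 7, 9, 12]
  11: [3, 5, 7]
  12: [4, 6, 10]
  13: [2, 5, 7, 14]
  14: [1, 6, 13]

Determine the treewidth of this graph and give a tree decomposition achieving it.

Treewidth 3.
One optimal decomposition is:
Bags: B1 = {0, 1, 2, 14}  B2 = {0, 2, 13, 14}  B3 = {0, 5, 13, 14}  B4 = {5, 6, 13, 14}  B5 = {5, 6, 7, 13}  B6 = {5, 6, 7, 11}  B7 = {6, 7, 11, 12}  B8 = {7, 10, 11, 12}  B9 = {3, 10, 11, 12}  B10 = {3, 4, 10, 12}  B11 = {3, 4, 9, 10}  B12 = {3, 4, 8, 9}
Tree: B1–B2, B2–B3, B3–B4, B4–B5, B5–B6, B6–B7, B7–B8, B8–B9, B9–B10, B10–B11, B11–B12

The largest bag has 4 vertices, giving width 3; this decomposition certifies tw(G) ≤ 3. For the lower bound: the 4 vertex sets {0,1,2}, {14}, {13}, {5,6,7,11} are disjoint, each induces a connected subgraph, and every pair is joined by at least one edge of G. Contracting each set to a single vertex therefore yields K_{4} as a minor, and since treewidth is minor-monotone, tw(G) ≥ tw(K_{4}) = 3. Combining the bounds, tw(G) = 3.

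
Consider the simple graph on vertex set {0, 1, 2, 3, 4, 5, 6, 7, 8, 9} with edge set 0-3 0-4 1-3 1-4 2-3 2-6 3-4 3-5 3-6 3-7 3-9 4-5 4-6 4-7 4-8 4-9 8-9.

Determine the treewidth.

A width-2 tree decomposition is:
Bags: B1 = {3, 4, 5}  B2 = {3, 4, 9}  B3 = {3, 4, 6}  B4 = {0, 3, 4}  B5 = {2, 3, 6}  B6 = {3, 4, 7}  B7 = {1, 3, 4}  B8 = {4, 8, 9}
Tree: B1–B2, B2–B3, B1–B4, B3–B5, B1–B6, B4–B7, B2–B8
The largest bag has 3 vertices, giving width 2; this decomposition certifies tw(G) ≤ 2. On the other hand G contains the 3-clique {4, 8, 9}. A clique must lie in a single bag of any decomposition, so no decomposition can have width below 2. Combining the bounds, tw(G) = 2.

2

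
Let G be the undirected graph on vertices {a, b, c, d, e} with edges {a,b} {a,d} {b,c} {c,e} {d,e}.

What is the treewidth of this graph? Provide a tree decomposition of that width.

Treewidth 2.
Bags: B1 = {c, d, e}  B2 = {a, c, d}  B3 = {a, b, c}
Tree: B1–B2, B2–B3

The largest bag has 3 vertices, giving width 2; this decomposition certifies tw(G) ≤ 2. Since c–e–d–a–b–c is a cycle in G, G is not acyclic. Forests are exactly the graphs of treewidth ≤ 1, so tw(G) ≥ 2. Combining the bounds, tw(G) = 2.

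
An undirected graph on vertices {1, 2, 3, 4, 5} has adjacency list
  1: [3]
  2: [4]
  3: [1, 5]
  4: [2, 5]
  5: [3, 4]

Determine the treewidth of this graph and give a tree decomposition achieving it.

Each bag holds 2 vertices, so the decomposition has width 1, which upper-bounds the treewidth. Any graph with an edge has treewidth ≥ 1, and G has the edge 1–3. Hence tw(G) = 1 exactly.

Treewidth 1.
Bags: B1 = {1, 3}  B2 = {3, 5}  B3 = {4, 5}  B4 = {2, 4}
Tree: B1–B2, B2–B3, B3–B4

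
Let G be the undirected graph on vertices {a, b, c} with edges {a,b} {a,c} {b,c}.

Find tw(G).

2

A width-2 tree decomposition is:
Bags: B1 = {a, b, c}
Tree: (single bag)
A single bag containing all 3 vertices is trivially a valid decomposition of width 2. On the other hand G contains the 3-clique {a, b, c}. A clique must lie in a single bag of any decomposition, so no decomposition can have width below 2. Hence tw(G) = 2 exactly.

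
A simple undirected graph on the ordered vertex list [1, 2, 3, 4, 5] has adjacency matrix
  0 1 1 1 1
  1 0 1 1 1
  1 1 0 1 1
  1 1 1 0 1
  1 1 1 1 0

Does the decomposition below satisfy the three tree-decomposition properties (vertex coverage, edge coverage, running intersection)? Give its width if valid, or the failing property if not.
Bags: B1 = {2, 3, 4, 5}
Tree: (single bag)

No — vertex 1 appears in no bag.

A tree decomposition must satisfy three properties: every vertex lies in some bag; for every edge, both endpoints lie together in some bag; and for every vertex, the bags containing it form a connected subtree. Here vertex 1 appears in no bag, so the decomposition is invalid.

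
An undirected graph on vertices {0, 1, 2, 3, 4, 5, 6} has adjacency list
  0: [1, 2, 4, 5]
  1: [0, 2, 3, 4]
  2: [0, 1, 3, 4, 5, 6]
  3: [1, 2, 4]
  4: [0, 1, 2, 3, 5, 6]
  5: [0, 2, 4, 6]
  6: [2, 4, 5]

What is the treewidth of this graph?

3

A width-3 tree decomposition is:
Bags: B1 = {0, 1, 2, 4}  B2 = {1, 2, 3, 4}  B3 = {0, 2, 4, 5}  B4 = {2, 4, 5, 6}
Tree: B1–B2, B1–B3, B3–B4
The largest bag has 4 vertices, giving width 3; this decomposition certifies tw(G) ≤ 3. Conversely, {0, 1, 2, 4} is a clique of size 4, and the vertices of any clique must share a bag in every tree decomposition; so some bag has ≥ 4 vertices and tw(G) ≥ 3. The upper and lower bounds meet at 3, so that is the treewidth.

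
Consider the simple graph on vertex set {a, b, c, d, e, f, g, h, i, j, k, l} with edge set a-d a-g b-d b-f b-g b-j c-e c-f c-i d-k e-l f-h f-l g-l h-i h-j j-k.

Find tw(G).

3

A width-3 tree decomposition is:
Bags: B1 = {a, d, j, k}  B2 = {a, b, d, j}  B3 = {a, b, g, j}  B4 = {b, g, h, j}  B5 = {b, f, g, h}  B6 = {f, g, h, l}  B7 = {f, h, i, l}  B8 = {c, f, i, l}  B9 = {c, e, i, l}
Tree: B1–B2, B2–B3, B3–B4, B4–B5, B5–B6, B6–B7, B7–B8, B8–B9
The largest bag has 4 vertices, giving width 3; this decomposition certifies tw(G) ≤ 3. For the lower bound: the 4 vertex sets {a,d,k}, {j}, {b}, {f,g,h,l} are disjoint, each induces a connected subgraph, and every pair is joined by at least one edge of G. Contracting each set to a single vertex therefore yields K_{4} as a minor, and since treewidth is minor-monotone, tw(G) ≥ tw(K_{4}) = 3. The upper and lower bounds meet at 3, so that is the treewidth.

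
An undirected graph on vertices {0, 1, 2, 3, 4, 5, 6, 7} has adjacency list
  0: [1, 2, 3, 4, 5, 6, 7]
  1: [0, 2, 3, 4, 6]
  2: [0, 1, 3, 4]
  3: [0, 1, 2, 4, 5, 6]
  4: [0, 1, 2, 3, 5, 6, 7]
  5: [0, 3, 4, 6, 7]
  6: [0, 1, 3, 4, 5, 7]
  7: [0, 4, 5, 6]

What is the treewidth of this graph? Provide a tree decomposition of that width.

Each bag holds 5 vertices, so the decomposition has width 4, which upper-bounds the treewidth. Conversely, {0, 1, 2, 3, 4} is a clique of size 5, and the vertices of any clique must share a bag in every tree decomposition; so some bag has ≥ 5 vertices and tw(G) ≥ 4. Hence tw(G) = 4 exactly.

Treewidth 4.
Bags: B1 = {0, 3, 4, 5, 6}  B2 = {0, 1, 3, 4, 6}  B3 = {0, 4, 5, 6, 7}  B4 = {0, 1, 2, 3, 4}
Tree: B1–B2, B1–B3, B2–B4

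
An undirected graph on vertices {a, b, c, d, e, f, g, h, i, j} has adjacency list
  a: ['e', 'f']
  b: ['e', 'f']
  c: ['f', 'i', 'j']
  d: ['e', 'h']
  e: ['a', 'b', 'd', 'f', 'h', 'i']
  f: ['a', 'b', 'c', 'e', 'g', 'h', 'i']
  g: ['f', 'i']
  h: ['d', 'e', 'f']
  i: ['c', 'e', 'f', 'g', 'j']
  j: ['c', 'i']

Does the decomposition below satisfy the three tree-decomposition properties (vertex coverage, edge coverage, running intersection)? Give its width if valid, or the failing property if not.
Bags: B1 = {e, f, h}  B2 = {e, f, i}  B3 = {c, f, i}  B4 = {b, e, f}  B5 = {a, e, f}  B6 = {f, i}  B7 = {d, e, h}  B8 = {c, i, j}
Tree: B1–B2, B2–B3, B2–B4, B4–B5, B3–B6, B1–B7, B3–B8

A tree decomposition must satisfy three properties: every vertex lies in some bag; for every edge, both endpoints lie together in some bag; and for every vertex, the bags containing it form a connected subtree. Here vertex g appears in no bag, so the decomposition is invalid.

No — vertex g appears in no bag.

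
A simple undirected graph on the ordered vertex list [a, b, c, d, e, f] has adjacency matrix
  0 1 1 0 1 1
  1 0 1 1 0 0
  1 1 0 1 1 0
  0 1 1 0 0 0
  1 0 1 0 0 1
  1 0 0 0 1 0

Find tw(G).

A width-2 tree decomposition is:
Bags: B1 = {a, b, c}  B2 = {b, c, d}  B3 = {a, c, e}  B4 = {a, e, f}
Tree: B1–B2, B1–B3, B3–B4
Every bag has size at most 3, so the width is 3 − 1 = 2 and tw(G) ≤ 2. Conversely, {b, c, d} is a clique of size 3, and the vertices of any clique must share a bag in every tree decomposition; so some bag has ≥ 3 vertices and tw(G) ≥ 2. The upper and lower bounds meet at 2, so that is the treewidth.

2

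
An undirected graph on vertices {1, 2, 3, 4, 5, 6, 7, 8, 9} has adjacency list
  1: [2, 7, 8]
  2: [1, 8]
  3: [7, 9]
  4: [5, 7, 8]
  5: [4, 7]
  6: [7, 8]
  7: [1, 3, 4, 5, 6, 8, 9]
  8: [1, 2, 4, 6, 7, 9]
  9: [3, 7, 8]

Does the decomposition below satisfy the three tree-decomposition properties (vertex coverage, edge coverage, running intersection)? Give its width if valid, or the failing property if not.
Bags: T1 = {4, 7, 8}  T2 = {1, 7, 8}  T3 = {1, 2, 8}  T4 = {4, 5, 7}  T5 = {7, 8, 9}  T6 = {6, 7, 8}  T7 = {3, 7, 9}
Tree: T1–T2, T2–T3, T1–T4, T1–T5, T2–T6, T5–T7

Every vertex of G appears in some bag (union = {1, 2, 3, 4, 5, 6, 7, 8, 9}); every edge is covered by a bag; and for each vertex v the set of bags containing v is connected in the bag tree. The decomposition is therefore valid. The largest bag has 3 vertices, so the width is 2.

Yes; width 2.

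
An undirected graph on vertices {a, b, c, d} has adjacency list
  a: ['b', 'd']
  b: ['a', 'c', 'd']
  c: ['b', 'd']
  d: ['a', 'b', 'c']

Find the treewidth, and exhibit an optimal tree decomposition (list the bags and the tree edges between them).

Each bag holds 3 vertices, so the decomposition has width 2, which upper-bounds the treewidth. For the lower bound, the 3 vertices {b, c, d} are pairwise adjacent, and any tree decomposition puts a clique entirely inside one bag — forcing width ≥ 2. Combining the bounds, tw(G) = 2.

Treewidth 2.
One such decomposition:
Bags: B1 = {b, c, d}  B2 = {a, b, d}
Tree: B1–B2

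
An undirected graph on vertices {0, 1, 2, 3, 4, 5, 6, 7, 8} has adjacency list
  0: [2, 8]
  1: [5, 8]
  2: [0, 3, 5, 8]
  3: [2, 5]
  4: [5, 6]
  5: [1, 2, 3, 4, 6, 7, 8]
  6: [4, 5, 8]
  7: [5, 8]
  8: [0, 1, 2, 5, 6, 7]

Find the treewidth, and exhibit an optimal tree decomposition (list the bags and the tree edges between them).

Treewidth 2.
Bags: B1 = {2, 5, 8}  B2 = {5, 7, 8}  B3 = {1, 5, 8}  B4 = {5, 6, 8}  B5 = {2, 3, 5}  B6 = {0, 2, 8}  B7 = {4, 5, 6}
Tree: B1–B2, B2–B3, B2–B4, B1–B5, B1–B6, B4–B7

The largest bag has 3 vertices, giving width 2; this decomposition certifies tw(G) ≤ 2. On the other hand G contains the 3-clique {0, 2, 8}. A clique must lie in a single bag of any decomposition, so no decomposition can have width below 2. Combining the bounds, tw(G) = 2.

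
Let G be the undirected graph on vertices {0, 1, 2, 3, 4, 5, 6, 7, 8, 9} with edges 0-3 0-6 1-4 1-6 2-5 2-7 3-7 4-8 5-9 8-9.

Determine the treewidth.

A width-2 tree decomposition is:
Bags: B1 = {0, 3, 7}  B2 = {0, 6, 7}  B3 = {1, 6, 7}  B4 = {1, 4, 7}  B5 = {4, 7, 8}  B6 = {7, 8, 9}  B7 = {5, 7, 9}  B8 = {2, 5, 7}
Tree: B1–B2, B2–B3, B3–B4, B4–B5, B5–B6, B6–B7, B7–B8
The largest bag has 3 vertices, giving width 2; this decomposition certifies tw(G) ≤ 2. Since 7–3–0–6–1–4–8–9–5–2–7 is a cycle in G, G is not acyclic. Forests are exactly the graphs of treewidth ≤ 1, so tw(G) ≥ 2. Combining the bounds, tw(G) = 2.

2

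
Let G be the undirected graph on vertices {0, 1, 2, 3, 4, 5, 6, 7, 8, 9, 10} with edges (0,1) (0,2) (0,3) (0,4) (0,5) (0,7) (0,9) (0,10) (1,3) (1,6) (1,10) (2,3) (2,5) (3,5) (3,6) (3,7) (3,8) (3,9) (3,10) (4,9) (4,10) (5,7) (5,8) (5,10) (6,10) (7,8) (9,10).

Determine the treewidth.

3

A width-3 tree decomposition is:
Bags: B1 = {0, 3, 5, 7}  B2 = {0, 3, 5, 10}  B3 = {0, 3, 9, 10}  B4 = {3, 5, 7, 8}  B5 = {0, 4, 9, 10}  B6 = {0, 1, 3, 10}  B7 = {1, 3, 6, 10}  B8 = {0, 2, 3, 5}
Tree: B1–B2, B2–B3, B1–B4, B3–B5, B2–B6, B6–B7, B2–B8
The largest bag has 4 vertices, giving width 3; this decomposition certifies tw(G) ≤ 3. Conversely, {0, 1, 3, 10} is a clique of size 4, and the vertices of any clique must share a bag in every tree decomposition; so some bag has ≥ 4 vertices and tw(G) ≥ 3. Hence tw(G) = 3 exactly.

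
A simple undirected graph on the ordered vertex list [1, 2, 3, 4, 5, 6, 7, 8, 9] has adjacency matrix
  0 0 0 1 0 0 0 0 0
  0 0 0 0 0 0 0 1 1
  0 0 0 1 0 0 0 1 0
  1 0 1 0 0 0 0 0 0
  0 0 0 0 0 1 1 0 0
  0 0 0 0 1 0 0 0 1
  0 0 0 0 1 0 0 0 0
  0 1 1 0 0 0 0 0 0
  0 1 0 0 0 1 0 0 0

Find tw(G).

A width-1 tree decomposition is:
Bags: B1 = {5, 7}  B2 = {5, 6}  B3 = {6, 9}  B4 = {2, 9}  B5 = {2, 8}  B6 = {3, 8}  B7 = {3, 4}  B8 = {1, 4}
Tree: B1–B2, B2–B3, B3–B4, B4–B5, B5–B6, B6–B7, B7–B8
Each bag holds 2 vertices, so the decomposition has width 1, which upper-bounds the treewidth. Since G has at least one edge (e.g. 7–5), it is not an edgeless graph, so tw(G) ≥ 1. The upper and lower bounds meet at 1, so that is the treewidth.

1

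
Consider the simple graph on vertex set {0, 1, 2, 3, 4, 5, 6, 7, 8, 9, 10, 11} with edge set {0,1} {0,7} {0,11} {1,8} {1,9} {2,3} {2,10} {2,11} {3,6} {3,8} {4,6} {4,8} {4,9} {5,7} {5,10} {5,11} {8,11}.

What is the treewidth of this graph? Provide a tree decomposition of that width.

Treewidth 3.
One such decomposition:
Bags: B1 = {0, 5, 7, 10}  B2 = {0, 5, 10, 11}  B3 = {0, 2, 10, 11}  B4 = {0, 1, 2, 11}  B5 = {1, 2, 8, 11}  B6 = {1, 2, 3, 8}  B7 = {1, 3, 8, 9}  B8 = {3, 4, 8, 9}  B9 = {3, 4, 6, 9}
Tree: B1–B2, B2–B3, B3–B4, B4–B5, B5–B6, B6–B7, B7–B8, B8–B9

Every bag has size at most 4, so the width is 4 − 1 = 3 and tw(G) ≤ 3. For the lower bound: the 4 vertex sets {5,7,10}, {0}, {11}, {1,2,3,8} are disjoint, each induces a connected subgraph, and every pair is joined by at least one edge of G. Contracting each set to a single vertex therefore yields K_{4} as a minor, and since treewidth is minor-monotone, tw(G) ≥ tw(K_{4}) = 3. Combining the bounds, tw(G) = 3.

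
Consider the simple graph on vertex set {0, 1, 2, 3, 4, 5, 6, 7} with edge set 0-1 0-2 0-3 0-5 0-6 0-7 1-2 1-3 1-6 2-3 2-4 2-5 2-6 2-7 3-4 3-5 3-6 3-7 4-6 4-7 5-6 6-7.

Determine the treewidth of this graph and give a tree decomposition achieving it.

Each bag holds 5 vertices, so the decomposition has width 4, which upper-bounds the treewidth. Conversely, {0, 1, 2, 3, 6} is a clique of size 5, and the vertices of any clique must share a bag in every tree decomposition; so some bag has ≥ 5 vertices and tw(G) ≥ 4. The upper and lower bounds meet at 4, so that is the treewidth.

Treewidth 4.
One optimal decomposition is:
Bags: B1 = {0, 2, 3, 6, 7}  B2 = {2, 3, 4, 6, 7}  B3 = {0, 1, 2, 3, 6}  B4 = {0, 2, 3, 5, 6}
Tree: B1–B2, B1–B3, B3–B4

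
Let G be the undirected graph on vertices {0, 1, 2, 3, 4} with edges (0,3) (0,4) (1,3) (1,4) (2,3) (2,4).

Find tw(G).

2

A width-2 tree decomposition is:
Bags: B1 = {0, 3, 4}  B2 = {2, 3, 4}  B3 = {1, 3, 4}
Tree: B1–B2, B2–B3
Every bag has size at most 3, so the width is 3 − 1 = 2 and tw(G) ≤ 2. Since 0–4–2–3–0 is a cycle in G, G is not acyclic. Forests are exactly the graphs of treewidth ≤ 1, so tw(G) ≥ 2. Therefore the treewidth is 2.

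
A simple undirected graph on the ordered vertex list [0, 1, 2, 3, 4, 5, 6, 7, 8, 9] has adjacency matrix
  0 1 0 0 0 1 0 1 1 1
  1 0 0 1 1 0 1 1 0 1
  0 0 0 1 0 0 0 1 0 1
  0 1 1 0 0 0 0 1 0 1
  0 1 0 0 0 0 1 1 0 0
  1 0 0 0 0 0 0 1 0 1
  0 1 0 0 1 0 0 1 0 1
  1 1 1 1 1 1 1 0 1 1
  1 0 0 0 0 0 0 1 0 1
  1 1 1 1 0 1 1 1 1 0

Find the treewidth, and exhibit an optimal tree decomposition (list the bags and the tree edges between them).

Each bag holds 4 vertices, so the decomposition has width 3, which upper-bounds the treewidth. For the lower bound, the 4 vertices {0, 7, 8, 9} are pairwise adjacent, and any tree decomposition puts a clique entirely inside one bag — forcing width ≥ 3. Combining the bounds, tw(G) = 3.

Treewidth 3.
One such decomposition:
Bags: B1 = {0, 1, 7, 9}  B2 = {1, 3, 7, 9}  B3 = {0, 5, 7, 9}  B4 = {2, 3, 7, 9}  B5 = {0, 7, 8, 9}  B6 = {1, 6, 7, 9}  B7 = {1, 4, 6, 7}
Tree: B1–B2, B1–B3, B2–B4, B3–B5, B2–B6, B6–B7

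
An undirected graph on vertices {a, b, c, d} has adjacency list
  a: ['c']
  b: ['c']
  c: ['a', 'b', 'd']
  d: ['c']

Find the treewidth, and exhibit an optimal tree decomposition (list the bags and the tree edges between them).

Each bag holds 2 vertices, so the decomposition has width 1, which upper-bounds the treewidth. Any graph with an edge has treewidth ≥ 1, and G has the edge d–c. Hence tw(G) = 1 exactly.

Treewidth 1.
Bags: B1 = {c, d}  B2 = {b, c}  B3 = {a, c}
Tree: B1–B2, B2–B3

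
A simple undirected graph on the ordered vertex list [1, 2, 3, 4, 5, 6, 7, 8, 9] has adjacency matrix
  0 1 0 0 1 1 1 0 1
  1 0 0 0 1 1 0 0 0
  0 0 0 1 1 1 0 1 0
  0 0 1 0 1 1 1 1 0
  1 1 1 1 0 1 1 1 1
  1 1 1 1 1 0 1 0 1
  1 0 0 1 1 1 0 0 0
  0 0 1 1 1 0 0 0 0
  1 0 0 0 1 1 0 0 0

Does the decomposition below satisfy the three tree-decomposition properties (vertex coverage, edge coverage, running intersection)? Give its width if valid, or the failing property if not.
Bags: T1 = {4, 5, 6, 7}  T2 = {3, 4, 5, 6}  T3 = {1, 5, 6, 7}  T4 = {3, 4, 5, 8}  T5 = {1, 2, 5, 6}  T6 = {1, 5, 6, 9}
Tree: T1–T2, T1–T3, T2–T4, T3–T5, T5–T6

Yes; width 3.

Checking the three conditions: (i) the bags cover all of {1, 2, 3, 4, 5, 6, 7, 8, 9}; (ii) for each edge, some bag contains both endpoints; (iii) the bags containing any fixed vertex form a subtree. All hold, so the decomposition is valid with width 4 − 1 = 3.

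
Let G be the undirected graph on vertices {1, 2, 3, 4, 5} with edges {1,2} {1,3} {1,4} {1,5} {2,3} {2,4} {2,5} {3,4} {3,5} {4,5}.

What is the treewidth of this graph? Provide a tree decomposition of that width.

With just one bag of size 5, the width is 5 − 1 = 4, so tw(G) ≤ 4. Conversely, {1, 2, 3, 4, 5} is a clique of size 5, and the vertices of any clique must share a bag in every tree decomposition; so some bag has ≥ 5 vertices and tw(G) ≥ 4. Therefore the treewidth is 4.

Treewidth 4.
Bags: B1 = {1, 2, 3, 4, 5}
Tree: (single bag)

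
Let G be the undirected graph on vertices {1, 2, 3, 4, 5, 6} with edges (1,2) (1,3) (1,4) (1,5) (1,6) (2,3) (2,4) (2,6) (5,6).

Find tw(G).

2

A width-2 tree decomposition is:
Bags: B1 = {1, 2, 6}  B2 = {1, 2, 4}  B3 = {1, 2, 3}  B4 = {1, 5, 6}
Tree: B1–B2, B2–B3, B1–B4
Every bag has size at most 3, so the width is 3 − 1 = 2 and tw(G) ≤ 2. On the other hand G contains the 3-clique {1, 2, 3}. A clique must lie in a single bag of any decomposition, so no decomposition can have width below 2. Hence tw(G) = 2 exactly.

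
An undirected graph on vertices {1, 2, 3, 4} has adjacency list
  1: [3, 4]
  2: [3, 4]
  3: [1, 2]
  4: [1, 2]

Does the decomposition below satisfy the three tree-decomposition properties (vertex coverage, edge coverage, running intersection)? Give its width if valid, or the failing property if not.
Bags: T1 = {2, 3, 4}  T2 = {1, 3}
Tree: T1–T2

No — edge (4,1) lies in no bag.

A tree decomposition must satisfy three properties: every vertex lies in some bag; for every edge, both endpoints lie together in some bag; and for every vertex, the bags containing it form a connected subtree. Here edge (4,1) lies in no bag, so the decomposition is invalid.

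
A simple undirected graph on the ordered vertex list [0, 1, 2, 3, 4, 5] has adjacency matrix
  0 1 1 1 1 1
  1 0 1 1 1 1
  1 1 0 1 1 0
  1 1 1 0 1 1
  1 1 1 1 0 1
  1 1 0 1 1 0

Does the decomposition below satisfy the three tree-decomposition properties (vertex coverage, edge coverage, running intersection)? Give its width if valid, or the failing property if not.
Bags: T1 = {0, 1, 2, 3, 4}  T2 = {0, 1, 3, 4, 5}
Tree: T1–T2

Every vertex of G appears in some bag (union = {0, 1, 2, 3, 4, 5}); every edge is covered by a bag; and for each vertex v the set of bags containing v is connected in the bag tree. The decomposition is therefore valid. The largest bag has 5 vertices, so the width is 4.

Yes; width 4.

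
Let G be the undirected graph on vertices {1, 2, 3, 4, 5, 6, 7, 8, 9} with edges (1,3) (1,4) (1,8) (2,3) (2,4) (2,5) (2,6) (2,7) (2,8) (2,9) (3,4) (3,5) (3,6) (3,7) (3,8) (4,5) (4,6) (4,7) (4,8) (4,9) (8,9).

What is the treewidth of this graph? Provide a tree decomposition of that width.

Treewidth 3.
One optimal decomposition is:
Bags: B1 = {2, 3, 4, 7}  B2 = {2, 3, 4, 8}  B3 = {2, 3, 4, 6}  B4 = {1, 3, 4, 8}  B5 = {2, 4, 8, 9}  B6 = {2, 3, 4, 5}
Tree: B1–B2, B1–B3, B2–B4, B2–B5, B1–B6

Every bag has size at most 4, so the width is 4 − 1 = 3 and tw(G) ≤ 3. Conversely, {1, 3, 4, 8} is a clique of size 4, and the vertices of any clique must share a bag in every tree decomposition; so some bag has ≥ 4 vertices and tw(G) ≥ 3. Therefore the treewidth is 3.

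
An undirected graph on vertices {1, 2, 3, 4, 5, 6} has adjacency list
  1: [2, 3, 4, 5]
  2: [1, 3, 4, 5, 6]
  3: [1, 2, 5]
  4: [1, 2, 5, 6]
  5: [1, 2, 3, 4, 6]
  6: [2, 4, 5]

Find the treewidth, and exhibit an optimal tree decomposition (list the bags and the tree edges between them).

Each bag holds 4 vertices, so the decomposition has width 3, which upper-bounds the treewidth. On the other hand G contains the 4-clique {1, 2, 3, 5}. A clique must lie in a single bag of any decomposition, so no decomposition can have width below 3. Combining the bounds, tw(G) = 3.

Treewidth 3.
Bags: B1 = {1, 2, 4, 5}  B2 = {2, 4, 5, 6}  B3 = {1, 2, 3, 5}
Tree: B1–B2, B1–B3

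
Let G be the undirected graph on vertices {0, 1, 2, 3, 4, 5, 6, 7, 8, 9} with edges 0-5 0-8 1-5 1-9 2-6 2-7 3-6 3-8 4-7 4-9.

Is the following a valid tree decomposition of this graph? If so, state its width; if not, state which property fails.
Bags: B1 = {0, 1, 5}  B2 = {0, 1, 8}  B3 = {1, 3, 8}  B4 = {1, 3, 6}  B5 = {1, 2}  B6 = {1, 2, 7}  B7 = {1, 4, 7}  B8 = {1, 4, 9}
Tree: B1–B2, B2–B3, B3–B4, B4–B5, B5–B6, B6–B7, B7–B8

A tree decomposition must satisfy three properties: every vertex lies in some bag; for every edge, both endpoints lie together in some bag; and for every vertex, the bags containing it form a connected subtree. Here edge (6,2) lies in no bag, so the decomposition is invalid.

No — edge (6,2) lies in no bag.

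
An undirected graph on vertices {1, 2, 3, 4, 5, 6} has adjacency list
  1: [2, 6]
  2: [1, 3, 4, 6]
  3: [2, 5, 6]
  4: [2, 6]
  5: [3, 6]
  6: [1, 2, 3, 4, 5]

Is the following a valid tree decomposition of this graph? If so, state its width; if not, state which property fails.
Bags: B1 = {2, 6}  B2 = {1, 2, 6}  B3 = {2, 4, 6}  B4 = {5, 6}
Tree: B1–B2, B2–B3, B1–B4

A tree decomposition must satisfy three properties: every vertex lies in some bag; for every edge, both endpoints lie together in some bag; and for every vertex, the bags containing it form a connected subtree. Here vertex 3 appears in no bag, so the decomposition is invalid.

No — vertex 3 appears in no bag.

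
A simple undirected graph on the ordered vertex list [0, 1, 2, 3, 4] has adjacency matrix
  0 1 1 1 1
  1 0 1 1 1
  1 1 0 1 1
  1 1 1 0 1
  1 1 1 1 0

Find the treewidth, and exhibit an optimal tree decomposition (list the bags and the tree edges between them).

With just one bag of size 5, the width is 5 − 1 = 4, so tw(G) ≤ 4. Conversely, {0, 1, 2, 3, 4} is a clique of size 5, and the vertices of any clique must share a bag in every tree decomposition; so some bag has ≥ 5 vertices and tw(G) ≥ 4. Therefore the treewidth is 4.

Treewidth 4.
One such decomposition:
Bags: B1 = {0, 1, 2, 3, 4}
Tree: (single bag)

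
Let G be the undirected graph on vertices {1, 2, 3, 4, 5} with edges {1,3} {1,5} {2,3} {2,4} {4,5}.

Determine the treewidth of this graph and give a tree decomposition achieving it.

Treewidth 2.
One such decomposition:
Bags: B1 = {1, 2, 3}  B2 = {1, 2, 5}  B3 = {2, 4, 5}
Tree: B1–B2, B2–B3

The largest bag has 3 vertices, giving width 2; this decomposition certifies tw(G) ≤ 2. Since 2–3–1–5–4–2 is a cycle in G, G is not acyclic. Forests are exactly the graphs of treewidth ≤ 1, so tw(G) ≥ 2. Hence tw(G) = 2 exactly.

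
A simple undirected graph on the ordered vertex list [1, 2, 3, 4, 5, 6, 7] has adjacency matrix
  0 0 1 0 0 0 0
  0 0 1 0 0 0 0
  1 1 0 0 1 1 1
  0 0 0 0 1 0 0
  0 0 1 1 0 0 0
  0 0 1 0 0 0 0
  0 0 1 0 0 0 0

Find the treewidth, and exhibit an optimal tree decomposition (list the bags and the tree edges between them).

Each bag holds 2 vertices, so the decomposition has width 1, which upper-bounds the treewidth. Since G has at least one edge (e.g. 3–7), it is not an edgeless graph, so tw(G) ≥ 1. Therefore the treewidth is 1.

Treewidth 1.
One optimal decomposition is:
Bags: B1 = {3, 7}  B2 = {3, 5}  B3 = {3, 6}  B4 = {4, 5}  B5 = {2, 3}  B6 = {1, 3}
Tree: B1–B2, B2–B3, B2–B4, B3–B5, B3–B6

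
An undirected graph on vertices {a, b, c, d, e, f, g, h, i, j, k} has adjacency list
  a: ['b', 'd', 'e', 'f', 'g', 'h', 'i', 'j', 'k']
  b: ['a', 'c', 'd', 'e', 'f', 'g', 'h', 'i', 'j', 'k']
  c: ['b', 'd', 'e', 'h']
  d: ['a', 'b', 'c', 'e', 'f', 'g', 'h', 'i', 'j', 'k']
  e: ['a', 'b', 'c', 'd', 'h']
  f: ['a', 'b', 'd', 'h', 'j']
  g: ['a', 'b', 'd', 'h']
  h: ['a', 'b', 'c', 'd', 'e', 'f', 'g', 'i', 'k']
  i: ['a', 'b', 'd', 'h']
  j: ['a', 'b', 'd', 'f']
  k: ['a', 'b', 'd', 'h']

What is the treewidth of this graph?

4

A width-4 tree decomposition is:
Bags: B1 = {a, b, d, f, h}  B2 = {a, b, d, h, i}  B3 = {a, b, d, e, h}  B4 = {a, b, d, h, k}  B5 = {b, c, d, e, h}  B6 = {a, b, d, f, j}  B7 = {a, b, d, g, h}
Tree: B1–B2, B2–B3, B3–B4, B3–B5, B1–B6, B1–B7
Every bag has size at most 5, so the width is 5 − 1 = 4 and tw(G) ≤ 4. Conversely, {a, b, d, f, j} is a clique of size 5, and the vertices of any clique must share a bag in every tree decomposition; so some bag has ≥ 5 vertices and tw(G) ≥ 4. The upper and lower bounds meet at 4, so that is the treewidth.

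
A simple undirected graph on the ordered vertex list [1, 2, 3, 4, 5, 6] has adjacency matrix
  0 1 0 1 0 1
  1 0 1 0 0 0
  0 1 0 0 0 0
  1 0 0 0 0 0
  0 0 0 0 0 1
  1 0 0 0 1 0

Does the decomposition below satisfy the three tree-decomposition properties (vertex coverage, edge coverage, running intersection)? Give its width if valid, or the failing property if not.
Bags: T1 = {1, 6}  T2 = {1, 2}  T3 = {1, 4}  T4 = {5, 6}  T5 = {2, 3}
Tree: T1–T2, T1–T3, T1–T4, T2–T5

Yes; width 1.

Checking the three conditions: (i) the bags cover all of {1, 2, 3, 4, 5, 6}; (ii) for each edge, some bag contains both endpoints; (iii) the bags containing any fixed vertex form a subtree. All hold, so the decomposition is valid with width 2 − 1 = 1.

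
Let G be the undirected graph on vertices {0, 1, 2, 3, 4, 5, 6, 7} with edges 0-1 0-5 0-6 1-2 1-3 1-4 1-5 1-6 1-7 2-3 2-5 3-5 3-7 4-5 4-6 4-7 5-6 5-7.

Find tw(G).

A width-3 tree decomposition is:
Bags: B1 = {1, 2, 3, 5}  B2 = {1, 3, 5, 7}  B3 = {1, 4, 5, 7}  B4 = {1, 4, 5, 6}  B5 = {0, 1, 5, 6}
Tree: B1–B2, B2–B3, B3–B4, B4–B5
Each bag holds 4 vertices, so the decomposition has width 3, which upper-bounds the treewidth. Conversely, {0, 1, 5, 6} is a clique of size 4, and the vertices of any clique must share a bag in every tree decomposition; so some bag has ≥ 4 vertices and tw(G) ≥ 3. The upper and lower bounds meet at 3, so that is the treewidth.

3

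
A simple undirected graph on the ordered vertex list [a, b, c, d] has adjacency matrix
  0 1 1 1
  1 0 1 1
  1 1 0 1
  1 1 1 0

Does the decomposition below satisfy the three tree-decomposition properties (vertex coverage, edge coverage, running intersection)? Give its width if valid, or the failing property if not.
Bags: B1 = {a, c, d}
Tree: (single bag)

No — vertex b appears in no bag.

A tree decomposition must satisfy three properties: every vertex lies in some bag; for every edge, both endpoints lie together in some bag; and for every vertex, the bags containing it form a connected subtree. Here vertex b appears in no bag, so the decomposition is invalid.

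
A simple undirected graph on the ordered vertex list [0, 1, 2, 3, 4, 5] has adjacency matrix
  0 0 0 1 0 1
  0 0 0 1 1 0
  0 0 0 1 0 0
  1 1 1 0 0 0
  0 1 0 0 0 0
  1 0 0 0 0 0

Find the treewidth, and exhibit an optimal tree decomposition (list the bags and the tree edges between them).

The largest bag has 2 vertices, giving width 1; this decomposition certifies tw(G) ≤ 1. Since G has at least one edge (e.g. 3–2), it is not an edgeless graph, so tw(G) ≥ 1. Combining the bounds, tw(G) = 1.

Treewidth 1.
One optimal decomposition is:
Bags: B1 = {2, 3}  B2 = {0, 3}  B3 = {0, 5}  B4 = {1, 3}  B5 = {1, 4}
Tree: B1–B2, B2–B3, B1–B4, B4–B5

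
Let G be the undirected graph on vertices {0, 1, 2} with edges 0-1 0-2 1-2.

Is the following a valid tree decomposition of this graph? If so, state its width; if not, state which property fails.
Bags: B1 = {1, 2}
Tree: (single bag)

A tree decomposition must satisfy three properties: every vertex lies in some bag; for every edge, both endpoints lie together in some bag; and for every vertex, the bags containing it form a connected subtree. Here vertex 0 appears in no bag, so the decomposition is invalid.

No — vertex 0 appears in no bag.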